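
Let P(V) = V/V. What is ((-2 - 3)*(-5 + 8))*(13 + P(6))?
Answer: -210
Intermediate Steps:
P(V) = 1
((-2 - 3)*(-5 + 8))*(13 + P(6)) = ((-2 - 3)*(-5 + 8))*(13 + 1) = -5*3*14 = -15*14 = -210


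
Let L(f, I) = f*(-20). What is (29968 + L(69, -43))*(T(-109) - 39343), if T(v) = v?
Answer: -1127853776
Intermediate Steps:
L(f, I) = -20*f
(29968 + L(69, -43))*(T(-109) - 39343) = (29968 - 20*69)*(-109 - 39343) = (29968 - 1380)*(-39452) = 28588*(-39452) = -1127853776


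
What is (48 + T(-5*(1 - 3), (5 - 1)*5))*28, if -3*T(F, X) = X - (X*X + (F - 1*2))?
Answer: 14896/3 ≈ 4965.3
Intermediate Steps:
T(F, X) = -⅔ - X/3 + F/3 + X²/3 (T(F, X) = -(X - (X*X + (F - 1*2)))/3 = -(X - (X² + (F - 2)))/3 = -(X - (X² + (-2 + F)))/3 = -(X - (-2 + F + X²))/3 = -(X + (2 - F - X²))/3 = -(2 + X - F - X²)/3 = -⅔ - X/3 + F/3 + X²/3)
(48 + T(-5*(1 - 3), (5 - 1)*5))*28 = (48 + (-⅔ - (5 - 1)*5/3 + (-5*(1 - 3))/3 + ((5 - 1)*5)²/3))*28 = (48 + (-⅔ - 4*5/3 + (-5*(-2))/3 + (4*5)²/3))*28 = (48 + (-⅔ - ⅓*20 + (⅓)*10 + (⅓)*20²))*28 = (48 + (-⅔ - 20/3 + 10/3 + (⅓)*400))*28 = (48 + (-⅔ - 20/3 + 10/3 + 400/3))*28 = (48 + 388/3)*28 = (532/3)*28 = 14896/3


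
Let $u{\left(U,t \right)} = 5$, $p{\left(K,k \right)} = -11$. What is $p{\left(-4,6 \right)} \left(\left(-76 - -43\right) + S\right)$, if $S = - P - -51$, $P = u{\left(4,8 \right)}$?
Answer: $-143$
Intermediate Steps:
$P = 5$
$S = 46$ ($S = \left(-1\right) 5 - -51 = -5 + 51 = 46$)
$p{\left(-4,6 \right)} \left(\left(-76 - -43\right) + S\right) = - 11 \left(\left(-76 - -43\right) + 46\right) = - 11 \left(\left(-76 + 43\right) + 46\right) = - 11 \left(-33 + 46\right) = \left(-11\right) 13 = -143$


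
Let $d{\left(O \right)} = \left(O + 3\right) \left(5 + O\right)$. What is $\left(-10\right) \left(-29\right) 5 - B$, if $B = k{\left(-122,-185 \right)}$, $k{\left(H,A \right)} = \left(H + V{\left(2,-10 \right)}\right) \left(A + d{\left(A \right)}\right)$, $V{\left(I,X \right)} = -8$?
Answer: $4236200$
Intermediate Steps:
$d{\left(O \right)} = \left(3 + O\right) \left(5 + O\right)$
$k{\left(H,A \right)} = \left(-8 + H\right) \left(15 + A^{2} + 9 A\right)$ ($k{\left(H,A \right)} = \left(H - 8\right) \left(A + \left(15 + A^{2} + 8 A\right)\right) = \left(-8 + H\right) \left(15 + A^{2} + 9 A\right)$)
$B = -4234750$ ($B = -120 - -13320 - 8 \left(-185\right)^{2} - -22570 - 122 \left(15 + \left(-185\right)^{2} + 8 \left(-185\right)\right) = -120 + 13320 - 273800 + 22570 - 122 \left(15 + 34225 - 1480\right) = -120 + 13320 - 273800 + 22570 - 3996720 = -4234750$)
$\left(-10\right) \left(-29\right) 5 - B = \left(-10\right) \left(-29\right) 5 - -4234750 = 290 \cdot 5 + 4234750 = 1450 + 4234750 = 4236200$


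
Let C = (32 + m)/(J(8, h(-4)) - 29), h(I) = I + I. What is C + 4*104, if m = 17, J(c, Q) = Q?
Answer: 15343/37 ≈ 414.68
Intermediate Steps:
h(I) = 2*I
C = -49/37 (C = (32 + 17)/(2*(-4) - 29) = 49/(-8 - 29) = 49/(-37) = 49*(-1/37) = -49/37 ≈ -1.3243)
C + 4*104 = -49/37 + 4*104 = -49/37 + 416 = 15343/37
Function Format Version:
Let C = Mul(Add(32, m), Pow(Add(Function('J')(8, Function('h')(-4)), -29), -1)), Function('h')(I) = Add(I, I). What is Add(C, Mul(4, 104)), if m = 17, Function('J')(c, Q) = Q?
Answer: Rational(15343, 37) ≈ 414.68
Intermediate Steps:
Function('h')(I) = Mul(2, I)
C = Rational(-49, 37) (C = Mul(Add(32, 17), Pow(Add(Mul(2, -4), -29), -1)) = Mul(49, Pow(Add(-8, -29), -1)) = Mul(49, Pow(-37, -1)) = Mul(49, Rational(-1, 37)) = Rational(-49, 37) ≈ -1.3243)
Add(C, Mul(4, 104)) = Add(Rational(-49, 37), Mul(4, 104)) = Add(Rational(-49, 37), 416) = Rational(15343, 37)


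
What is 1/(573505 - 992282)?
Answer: -1/418777 ≈ -2.3879e-6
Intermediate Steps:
1/(573505 - 992282) = 1/(-418777) = -1/418777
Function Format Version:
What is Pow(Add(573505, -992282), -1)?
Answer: Rational(-1, 418777) ≈ -2.3879e-6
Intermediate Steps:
Pow(Add(573505, -992282), -1) = Pow(-418777, -1) = Rational(-1, 418777)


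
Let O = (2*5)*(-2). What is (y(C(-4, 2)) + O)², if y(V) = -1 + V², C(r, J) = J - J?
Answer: 441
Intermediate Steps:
C(r, J) = 0
O = -20 (O = 10*(-2) = -20)
(y(C(-4, 2)) + O)² = ((-1 + 0²) - 20)² = ((-1 + 0) - 20)² = (-1 - 20)² = (-21)² = 441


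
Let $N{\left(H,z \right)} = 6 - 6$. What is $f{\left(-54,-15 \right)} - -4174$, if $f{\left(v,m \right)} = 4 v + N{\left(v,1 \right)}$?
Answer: $3958$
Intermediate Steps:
$N{\left(H,z \right)} = 0$ ($N{\left(H,z \right)} = 6 - 6 = 0$)
$f{\left(v,m \right)} = 4 v$ ($f{\left(v,m \right)} = 4 v + 0 = 4 v$)
$f{\left(-54,-15 \right)} - -4174 = 4 \left(-54\right) - -4174 = -216 + 4174 = 3958$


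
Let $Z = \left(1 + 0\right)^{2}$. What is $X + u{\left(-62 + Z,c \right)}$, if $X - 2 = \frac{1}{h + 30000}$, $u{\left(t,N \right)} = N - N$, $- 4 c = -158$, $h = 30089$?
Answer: $\frac{120179}{60089} \approx 2.0$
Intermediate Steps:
$c = \frac{79}{2}$ ($c = \left(- \frac{1}{4}\right) \left(-158\right) = \frac{79}{2} \approx 39.5$)
$Z = 1$ ($Z = 1^{2} = 1$)
$u{\left(t,N \right)} = 0$
$X = \frac{120179}{60089}$ ($X = 2 + \frac{1}{30089 + 30000} = 2 + \frac{1}{60089} = \frac{120179}{60089} \approx 2.0$)
$X + u{\left(-62 + Z,c \right)} = \frac{120179}{60089} + 0 = \frac{120179}{60089}$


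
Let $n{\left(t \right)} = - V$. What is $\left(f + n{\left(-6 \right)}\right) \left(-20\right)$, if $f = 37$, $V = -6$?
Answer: $-860$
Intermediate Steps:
$n{\left(t \right)} = 6$ ($n{\left(t \right)} = \left(-1\right) \left(-6\right) = 6$)
$\left(f + n{\left(-6 \right)}\right) \left(-20\right) = \left(37 + 6\right) \left(-20\right) = 43 \left(-20\right) = -860$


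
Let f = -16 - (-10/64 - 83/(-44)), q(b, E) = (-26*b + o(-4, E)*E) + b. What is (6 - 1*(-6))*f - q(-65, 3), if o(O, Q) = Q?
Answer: -162515/88 ≈ -1846.8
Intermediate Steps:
q(b, E) = E² - 25*b (q(b, E) = (-26*b + E*E) + b = (-26*b + E²) + b = (E² - 26*b) + b = E² - 25*b)
f = -6241/352 (f = -16 - (-10*1/64 - 83*(-1/44)) = -16 - (-5/32 + 83/44) = -16 - 1*609/352 = -16 - 609/352 = -6241/352 ≈ -17.730)
(6 - 1*(-6))*f - q(-65, 3) = (6 - 1*(-6))*(-6241/352) - (3² - 25*(-65)) = (6 + 6)*(-6241/352) - (9 + 1625) = 12*(-6241/352) - 1*1634 = -18723/88 - 1634 = -162515/88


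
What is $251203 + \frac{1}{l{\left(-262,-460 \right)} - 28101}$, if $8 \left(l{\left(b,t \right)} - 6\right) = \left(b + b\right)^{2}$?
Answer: $\frac{1564241082}{6227} \approx 2.512 \cdot 10^{5}$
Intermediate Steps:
$l{\left(b,t \right)} = 6 + \frac{b^{2}}{2}$ ($l{\left(b,t \right)} = 6 + \frac{\left(b + b\right)^{2}}{8} = 6 + \frac{\left(2 b\right)^{2}}{8} = 6 + \frac{4 b^{2}}{8} = 6 + \frac{b^{2}}{2}$)
$251203 + \frac{1}{l{\left(-262,-460 \right)} - 28101} = 251203 + \frac{1}{\left(6 + \frac{\left(-262\right)^{2}}{2}\right) - 28101} = 251203 + \frac{1}{\left(6 + \frac{1}{2} \cdot 68644\right) - 28101} = 251203 + \frac{1}{\left(6 + 34322\right) - 28101} = 251203 + \frac{1}{34328 - 28101} = 251203 + \frac{1}{6227} = \frac{1564241082}{6227}$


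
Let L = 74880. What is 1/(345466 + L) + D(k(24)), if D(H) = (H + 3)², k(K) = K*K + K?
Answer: 152841588715/420346 ≈ 3.6361e+5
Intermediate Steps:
k(K) = K + K² (k(K) = K² + K = K + K²)
D(H) = (3 + H)²
1/(345466 + L) + D(k(24)) = 1/(345466 + 74880) + (3 + 24*(1 + 24))² = 1/420346 + (3 + 24*25)² = 1/420346 + (3 + 600)² = 1/420346 + 603² = 1/420346 + 363609 = 152841588715/420346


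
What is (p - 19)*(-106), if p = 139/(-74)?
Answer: 81885/37 ≈ 2213.1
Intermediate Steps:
p = -139/74 (p = 139*(-1/74) = -139/74 ≈ -1.8784)
(p - 19)*(-106) = (-139/74 - 19)*(-106) = -1545/74*(-106) = 81885/37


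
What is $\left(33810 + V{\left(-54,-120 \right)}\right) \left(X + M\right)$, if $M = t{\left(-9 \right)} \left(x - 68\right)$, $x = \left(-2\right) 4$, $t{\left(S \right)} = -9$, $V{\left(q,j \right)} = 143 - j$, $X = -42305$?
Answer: $-1418152333$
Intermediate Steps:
$x = -8$
$M = 684$ ($M = - 9 \left(-8 - 68\right) = \left(-9\right) \left(-76\right) = 684$)
$\left(33810 + V{\left(-54,-120 \right)}\right) \left(X + M\right) = \left(33810 + \left(143 - -120\right)\right) \left(-42305 + 684\right) = \left(33810 + \left(143 + 120\right)\right) \left(-41621\right) = \left(33810 + 263\right) \left(-41621\right) = 34073 \left(-41621\right) = -1418152333$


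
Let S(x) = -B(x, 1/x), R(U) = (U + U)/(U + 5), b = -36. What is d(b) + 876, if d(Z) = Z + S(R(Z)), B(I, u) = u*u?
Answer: 4353599/5184 ≈ 839.81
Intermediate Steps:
R(U) = 2*U/(5 + U) (R(U) = (2*U)/(5 + U) = 2*U/(5 + U))
B(I, u) = u**2
S(x) = -1/x**2 (S(x) = -(1/x)**2 = -1/x**2)
d(Z) = Z - (5 + Z)**2/(4*Z**2) (d(Z) = Z - 1/(2*Z/(5 + Z))**2 = Z - (5 + Z)**2/(4*Z**2))
d(b) + 876 = (-36 - 1/4*(5 - 36)**2/(-36)**2) + 876 = (-36 - 1/4*1/1296*(-31)**2) + 876 = (-36 - 1/4*1/1296*961) + 876 = (-36 - 961/5184) + 876 = -187585/5184 + 876 = 4353599/5184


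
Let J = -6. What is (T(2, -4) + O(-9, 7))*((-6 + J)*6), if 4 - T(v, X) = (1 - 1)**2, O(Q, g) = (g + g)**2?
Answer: -14400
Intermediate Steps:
O(Q, g) = 4*g**2 (O(Q, g) = (2*g)**2 = 4*g**2)
T(v, X) = 4 (T(v, X) = 4 - (1 - 1)**2 = 4 - 1*0**2 = 4 - 1*0 = 4 + 0 = 4)
(T(2, -4) + O(-9, 7))*((-6 + J)*6) = (4 + 4*7**2)*((-6 - 6)*6) = (4 + 4*49)*(-12*6) = (4 + 196)*(-72) = 200*(-72) = -14400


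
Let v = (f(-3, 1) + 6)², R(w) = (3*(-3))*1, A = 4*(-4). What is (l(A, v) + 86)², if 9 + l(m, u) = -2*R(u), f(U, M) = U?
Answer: 9025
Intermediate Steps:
A = -16
R(w) = -9 (R(w) = -9*1 = -9)
v = 9 (v = (-3 + 6)² = 3² = 9)
l(m, u) = 9 (l(m, u) = -9 - 2*(-9) = -9 + 18 = 9)
(l(A, v) + 86)² = (9 + 86)² = 95² = 9025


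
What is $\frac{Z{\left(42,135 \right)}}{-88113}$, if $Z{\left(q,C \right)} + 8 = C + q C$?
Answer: $- \frac{5797}{88113} \approx -0.065791$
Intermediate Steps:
$Z{\left(q,C \right)} = -8 + C + C q$ ($Z{\left(q,C \right)} = -8 + \left(C + q C\right) = -8 + \left(C + C q\right) = -8 + C + C q$)
$\frac{Z{\left(42,135 \right)}}{-88113} = \frac{-8 + 135 + 135 \cdot 42}{-88113} = \left(-8 + 135 + 5670\right) \left(- \frac{1}{88113}\right) = 5797 \left(- \frac{1}{88113}\right) = - \frac{5797}{88113}$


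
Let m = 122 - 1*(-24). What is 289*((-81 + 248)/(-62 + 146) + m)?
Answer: 3592559/84 ≈ 42769.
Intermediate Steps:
m = 146 (m = 122 + 24 = 146)
289*((-81 + 248)/(-62 + 146) + m) = 289*((-81 + 248)/(-62 + 146) + 146) = 289*(167/84 + 146) = 289*(12431/84) = 3592559/84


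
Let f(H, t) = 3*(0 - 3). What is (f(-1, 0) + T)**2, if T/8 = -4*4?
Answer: 18769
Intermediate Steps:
T = -128 (T = 8*(-4*4) = 8*(-16) = -128)
f(H, t) = -9 (f(H, t) = 3*(-3) = -9)
(f(-1, 0) + T)**2 = (-9 - 128)**2 = (-137)**2 = 18769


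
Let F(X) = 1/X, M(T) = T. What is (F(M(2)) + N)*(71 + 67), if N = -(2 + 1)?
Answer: -345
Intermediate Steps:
N = -3 (N = -1*3 = -3)
(F(M(2)) + N)*(71 + 67) = (1/2 - 3)*(71 + 67) = (1/2 - 3)*138 = -5/2*138 = -345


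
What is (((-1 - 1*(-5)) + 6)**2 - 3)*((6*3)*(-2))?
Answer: -3492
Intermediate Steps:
(((-1 - 1*(-5)) + 6)**2 - 3)*((6*3)*(-2)) = (((-1 + 5) + 6)**2 - 3)*(18*(-2)) = ((4 + 6)**2 - 3)*(-36) = (10**2 - 3)*(-36) = (100 - 3)*(-36) = 97*(-36) = -3492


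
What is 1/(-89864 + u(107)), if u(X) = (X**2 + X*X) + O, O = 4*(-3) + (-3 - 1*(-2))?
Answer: -1/66979 ≈ -1.4930e-5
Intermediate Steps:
O = -13 (O = -12 + (-3 + 2) = -12 - 1 = -13)
u(X) = -13 + 2*X**2 (u(X) = (X**2 + X*X) - 13 = (X**2 + X**2) - 13 = 2*X**2 - 13 = -13 + 2*X**2)
1/(-89864 + u(107)) = 1/(-89864 + (-13 + 2*107**2)) = 1/(-89864 + (-13 + 2*11449)) = 1/(-89864 + (-13 + 22898)) = 1/(-89864 + 22885) = 1/(-66979) = -1/66979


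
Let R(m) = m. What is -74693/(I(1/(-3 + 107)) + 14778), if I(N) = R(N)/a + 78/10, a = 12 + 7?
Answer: -737966840/146083709 ≈ -5.0517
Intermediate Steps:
a = 19
I(N) = 39/5 + N/19 (I(N) = N/19 + 78/10 = N*(1/19) + 78*(1/10) = N/19 + 39/5 = 39/5 + N/19)
-74693/(I(1/(-3 + 107)) + 14778) = -74693/((39/5 + 1/(19*(-3 + 107))) + 14778) = -74693/((39/5 + (1/19)/104) + 14778) = -74693/((39/5 + (1/19)*(1/104)) + 14778) = -74693/((39/5 + 1/1976) + 14778) = -74693/(77069/9880 + 14778) = -74693/146083709/9880 = -74693*9880/146083709 = -737966840/146083709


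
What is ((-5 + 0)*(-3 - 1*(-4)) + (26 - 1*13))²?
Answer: 64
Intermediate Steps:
((-5 + 0)*(-3 - 1*(-4)) + (26 - 1*13))² = (-5*(-3 + 4) + (26 - 13))² = (-5*1 + 13)² = (-5 + 13)² = 8² = 64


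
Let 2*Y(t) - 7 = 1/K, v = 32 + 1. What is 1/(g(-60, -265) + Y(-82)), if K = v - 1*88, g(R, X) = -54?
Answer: -55/2778 ≈ -0.019798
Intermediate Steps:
v = 33
K = -55 (K = 33 - 1*88 = 33 - 88 = -55)
Y(t) = 192/55 (Y(t) = 7/2 + (½)/(-55) = 7/2 + (½)*(-1/55) = 7/2 - 1/110 = 192/55)
1/(g(-60, -265) + Y(-82)) = 1/(-54 + 192/55) = 1/(-2778/55) = -55/2778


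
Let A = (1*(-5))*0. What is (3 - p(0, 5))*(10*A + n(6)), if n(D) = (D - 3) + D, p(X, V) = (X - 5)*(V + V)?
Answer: 477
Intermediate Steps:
p(X, V) = 2*V*(-5 + X) (p(X, V) = (-5 + X)*(2*V) = 2*V*(-5 + X))
A = 0 (A = -5*0 = 0)
n(D) = -3 + 2*D (n(D) = (-3 + D) + D = -3 + 2*D)
(3 - p(0, 5))*(10*A + n(6)) = (3 - 2*5*(-5 + 0))*(10*0 + (-3 + 2*6)) = (3 - 2*5*(-5))*(0 + (-3 + 12)) = (3 - 1*(-50))*(0 + 9) = (3 + 50)*9 = 53*9 = 477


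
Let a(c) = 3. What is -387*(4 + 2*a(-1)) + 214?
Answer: -3656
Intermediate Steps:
-387*(4 + 2*a(-1)) + 214 = -387*(4 + 2*3) + 214 = -387*(4 + 6) + 214 = -387*10 + 214 = -3870 + 214 = -3656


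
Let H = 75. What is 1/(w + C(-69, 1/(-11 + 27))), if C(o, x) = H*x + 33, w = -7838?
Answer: -16/124805 ≈ -0.00012820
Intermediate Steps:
C(o, x) = 33 + 75*x (C(o, x) = 75*x + 33 = 33 + 75*x)
1/(w + C(-69, 1/(-11 + 27))) = 1/(-7838 + (33 + 75/(-11 + 27))) = 1/(-7838 + (33 + 75/16)) = 1/(-7838 + 603/16) = 1/(-124805/16) = -16/124805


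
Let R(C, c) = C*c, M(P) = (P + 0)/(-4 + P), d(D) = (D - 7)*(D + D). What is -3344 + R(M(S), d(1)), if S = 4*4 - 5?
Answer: -23540/7 ≈ -3362.9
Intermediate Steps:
S = 11 (S = 16 - 5 = 11)
d(D) = 2*D*(-7 + D) (d(D) = (-7 + D)*(2*D) = 2*D*(-7 + D))
M(P) = P/(-4 + P)
-3344 + R(M(S), d(1)) = -3344 + (11/(-4 + 11))*(2*1*(-7 + 1)) = -3344 + (11/7)*(2*1*(-6)) = -3344 + (11*(⅐))*(-12) = -3344 + (11/7)*(-12) = -3344 - 132/7 = -23540/7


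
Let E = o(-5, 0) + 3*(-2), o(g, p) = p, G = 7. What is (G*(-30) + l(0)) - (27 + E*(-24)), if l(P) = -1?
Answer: -382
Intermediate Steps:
E = -6 (E = 0 + 3*(-2) = 0 - 6 = -6)
(G*(-30) + l(0)) - (27 + E*(-24)) = (7*(-30) - 1) - (27 - 6*(-24)) = (-210 - 1) - (27 + 144) = -211 - 1*171 = -211 - 171 = -382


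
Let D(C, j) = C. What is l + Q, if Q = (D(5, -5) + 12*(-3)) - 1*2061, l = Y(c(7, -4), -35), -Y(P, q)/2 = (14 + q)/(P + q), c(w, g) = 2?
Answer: -23026/11 ≈ -2093.3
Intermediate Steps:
Y(P, q) = -2*(14 + q)/(P + q)
l = -14/11 (l = 2*(-14 - 1*(-35))/(2 - 35) = 2*(-14 + 35)/(-33) = 2*(-1/33)*21 = -14/11 ≈ -1.2727)
Q = -2092 (Q = (5 + 12*(-3)) - 1*2061 = (5 - 36) - 2061 = -31 - 2061 = -2092)
l + Q = -14/11 - 2092 = -23026/11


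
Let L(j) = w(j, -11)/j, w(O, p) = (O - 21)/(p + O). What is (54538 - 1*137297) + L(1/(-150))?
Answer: -137107759/1651 ≈ -83045.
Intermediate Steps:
w(O, p) = (-21 + O)/(O + p)
L(j) = (-21 + j)/(j*(-11 + j)) (L(j) = ((-21 + j)/(j - 11))/j = ((-21 + j)/(-11 + j))/j = (-21 + j)/(j*(-11 + j)))
(54538 - 1*137297) + L(1/(-150)) = (54538 - 1*137297) + (-21 + 1/(-150))/((1/(-150))*(-11 + 1/(-150))) = (54538 - 137297) + (-21 - 1/150)/((-1/150)*(-11 - 1/150)) = -82759 - 150*(-3151/150)/(-1651/150) = -82759 - 150*(-150/1651)*(-3151/150) = -82759 - 472650/1651 = -137107759/1651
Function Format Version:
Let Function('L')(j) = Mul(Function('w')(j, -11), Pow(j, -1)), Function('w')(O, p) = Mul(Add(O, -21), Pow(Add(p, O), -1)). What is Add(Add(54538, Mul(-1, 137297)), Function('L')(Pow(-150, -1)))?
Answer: Rational(-137107759, 1651) ≈ -83045.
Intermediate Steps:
Function('w')(O, p) = Mul(Pow(Add(O, p), -1), Add(-21, O)) (Function('w')(O, p) = Mul(Add(-21, O), Pow(Add(O, p), -1)) = Mul(Pow(Add(O, p), -1), Add(-21, O)))
Function('L')(j) = Mul(Pow(j, -1), Pow(Add(-11, j), -1), Add(-21, j)) (Function('L')(j) = Mul(Mul(Pow(Add(j, -11), -1), Add(-21, j)), Pow(j, -1)) = Mul(Mul(Pow(Add(-11, j), -1), Add(-21, j)), Pow(j, -1)) = Mul(Pow(j, -1), Pow(Add(-11, j), -1), Add(-21, j)))
Add(Add(54538, Mul(-1, 137297)), Function('L')(Pow(-150, -1))) = Add(Add(54538, Mul(-1, 137297)), Mul(Pow(Pow(-150, -1), -1), Pow(Add(-11, Pow(-150, -1)), -1), Add(-21, Pow(-150, -1)))) = Add(Add(54538, -137297), Mul(Pow(Rational(-1, 150), -1), Pow(Add(-11, Rational(-1, 150)), -1), Add(-21, Rational(-1, 150)))) = Add(-82759, Mul(-150, Pow(Rational(-1651, 150), -1), Rational(-3151, 150))) = Add(-82759, Mul(-150, Rational(-150, 1651), Rational(-3151, 150))) = Add(-82759, Rational(-472650, 1651)) = Rational(-137107759, 1651)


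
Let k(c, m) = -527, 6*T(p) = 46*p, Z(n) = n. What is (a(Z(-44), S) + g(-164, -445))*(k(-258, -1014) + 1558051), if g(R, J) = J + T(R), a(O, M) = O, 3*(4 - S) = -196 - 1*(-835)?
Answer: -8159868236/3 ≈ -2.7200e+9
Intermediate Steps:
S = -209 (S = 4 - (-196 - 1*(-835))/3 = 4 - (-196 + 835)/3 = 4 - ⅓*639 = 4 - 213 = -209)
T(p) = 23*p/3 (T(p) = (46*p)/6 = 23*p/3)
g(R, J) = J + 23*R/3
(a(Z(-44), S) + g(-164, -445))*(k(-258, -1014) + 1558051) = (-44 + (-445 + (23/3)*(-164)))*(-527 + 1558051) = (-44 + (-445 - 3772/3))*1557524 = (-44 - 5107/3)*1557524 = -5239/3*1557524 = -8159868236/3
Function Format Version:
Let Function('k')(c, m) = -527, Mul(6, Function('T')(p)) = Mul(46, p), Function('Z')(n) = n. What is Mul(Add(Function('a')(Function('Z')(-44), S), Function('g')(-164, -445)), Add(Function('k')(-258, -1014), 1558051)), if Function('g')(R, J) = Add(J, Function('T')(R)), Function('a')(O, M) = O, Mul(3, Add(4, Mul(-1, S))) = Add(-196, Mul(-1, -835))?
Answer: Rational(-8159868236, 3) ≈ -2.7200e+9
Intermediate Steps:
S = -209 (S = Add(4, Mul(Rational(-1, 3), Add(-196, Mul(-1, -835)))) = Add(4, Mul(Rational(-1, 3), Add(-196, 835))) = Add(4, Mul(Rational(-1, 3), 639)) = Add(4, -213) = -209)
Function('T')(p) = Mul(Rational(23, 3), p) (Function('T')(p) = Mul(Rational(1, 6), Mul(46, p)) = Mul(Rational(23, 3), p))
Function('g')(R, J) = Add(J, Mul(Rational(23, 3), R))
Mul(Add(Function('a')(Function('Z')(-44), S), Function('g')(-164, -445)), Add(Function('k')(-258, -1014), 1558051)) = Mul(Add(-44, Add(-445, Mul(Rational(23, 3), -164))), Add(-527, 1558051)) = Mul(Add(-44, Add(-445, Rational(-3772, 3))), 1557524) = Mul(Add(-44, Rational(-5107, 3)), 1557524) = Mul(Rational(-5239, 3), 1557524) = Rational(-8159868236, 3)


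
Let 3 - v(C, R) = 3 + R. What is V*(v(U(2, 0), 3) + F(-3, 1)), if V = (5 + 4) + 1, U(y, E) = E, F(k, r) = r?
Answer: -20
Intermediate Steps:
V = 10 (V = 9 + 1 = 10)
v(C, R) = -R (v(C, R) = 3 - (3 + R) = 3 + (-3 - R) = -R)
V*(v(U(2, 0), 3) + F(-3, 1)) = 10*(-1*3 + 1) = 10*(-3 + 1) = 10*(-2) = -20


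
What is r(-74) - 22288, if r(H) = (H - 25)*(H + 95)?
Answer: -24367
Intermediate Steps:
r(H) = (-25 + H)*(95 + H)
r(-74) - 22288 = (-2375 + (-74)² + 70*(-74)) - 22288 = (-2375 + 5476 - 5180) - 22288 = -2079 - 22288 = -24367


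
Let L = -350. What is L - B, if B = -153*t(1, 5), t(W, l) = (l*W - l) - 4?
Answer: -962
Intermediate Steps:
t(W, l) = -4 - l + W*l (t(W, l) = (W*l - l) - 4 = (-l + W*l) - 4 = -4 - l + W*l)
B = 612 (B = -153*(-4 - 1*5 + 1*5) = -153*(-4 - 5 + 5) = -153*(-4) = 612)
L - B = -350 - 1*612 = -350 - 612 = -962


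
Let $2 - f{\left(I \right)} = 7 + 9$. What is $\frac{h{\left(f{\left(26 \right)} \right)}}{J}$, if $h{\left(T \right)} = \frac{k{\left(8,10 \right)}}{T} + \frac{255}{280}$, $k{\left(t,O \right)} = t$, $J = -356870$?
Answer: $- \frac{19}{19984720} \approx -9.5073 \cdot 10^{-7}$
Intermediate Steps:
$f{\left(I \right)} = -14$ ($f{\left(I \right)} = 2 - \left(7 + 9\right) = 2 - 16 = -14$)
$h{\left(T \right)} = \frac{51}{56} + \frac{8}{T}$ ($h{\left(T \right)} = \frac{8}{T} + \frac{255}{280} = \frac{8}{T} + 255 \cdot \frac{1}{280} = \frac{8}{T} + \frac{51}{56} = \frac{51}{56} + \frac{8}{T}$)
$\frac{h{\left(f{\left(26 \right)} \right)}}{J} = \frac{\frac{51}{56} + \frac{8}{-14}}{-356870} = \left(\frac{51}{56} + 8 \left(- \frac{1}{14}\right)\right) \left(- \frac{1}{356870}\right) = \left(\frac{51}{56} - \frac{4}{7}\right) \left(- \frac{1}{356870}\right) = \frac{19}{56} \left(- \frac{1}{356870}\right) = - \frac{19}{19984720}$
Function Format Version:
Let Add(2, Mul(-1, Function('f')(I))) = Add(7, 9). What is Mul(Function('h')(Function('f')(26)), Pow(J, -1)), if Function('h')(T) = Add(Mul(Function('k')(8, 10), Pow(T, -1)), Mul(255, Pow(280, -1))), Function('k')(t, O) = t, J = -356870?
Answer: Rational(-19, 19984720) ≈ -9.5073e-7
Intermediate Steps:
Function('f')(I) = -14 (Function('f')(I) = Add(2, Mul(-1, Add(7, 9))) = Add(2, Mul(-1, 16)) = Add(2, -16) = -14)
Function('h')(T) = Add(Rational(51, 56), Mul(8, Pow(T, -1))) (Function('h')(T) = Add(Mul(8, Pow(T, -1)), Mul(255, Pow(280, -1))) = Add(Mul(8, Pow(T, -1)), Mul(255, Rational(1, 280))) = Add(Mul(8, Pow(T, -1)), Rational(51, 56)) = Add(Rational(51, 56), Mul(8, Pow(T, -1))))
Mul(Function('h')(Function('f')(26)), Pow(J, -1)) = Mul(Add(Rational(51, 56), Mul(8, Pow(-14, -1))), Pow(-356870, -1)) = Mul(Add(Rational(51, 56), Mul(8, Rational(-1, 14))), Rational(-1, 356870)) = Mul(Add(Rational(51, 56), Rational(-4, 7)), Rational(-1, 356870)) = Mul(Rational(19, 56), Rational(-1, 356870)) = Rational(-19, 19984720)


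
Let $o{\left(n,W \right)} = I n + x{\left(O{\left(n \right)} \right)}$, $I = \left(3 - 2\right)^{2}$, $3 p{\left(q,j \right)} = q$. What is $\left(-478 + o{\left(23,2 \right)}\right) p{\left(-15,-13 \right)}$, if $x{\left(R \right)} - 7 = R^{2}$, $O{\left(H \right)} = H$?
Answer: $-405$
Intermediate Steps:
$p{\left(q,j \right)} = \frac{q}{3}$
$I = 1$ ($I = 1^{2} = 1$)
$x{\left(R \right)} = 7 + R^{2}$
$o{\left(n,W \right)} = 7 + n + n^{2}$ ($o{\left(n,W \right)} = 1 n + \left(7 + n^{2}\right) = n + \left(7 + n^{2}\right) = 7 + n + n^{2}$)
$\left(-478 + o{\left(23,2 \right)}\right) p{\left(-15,-13 \right)} = \left(-478 + \left(7 + 23 + 23^{2}\right)\right) \frac{1}{3} \left(-15\right) = \left(-478 + \left(7 + 23 + 529\right)\right) \left(-5\right) = \left(-478 + 559\right) \left(-5\right) = 81 \left(-5\right) = -405$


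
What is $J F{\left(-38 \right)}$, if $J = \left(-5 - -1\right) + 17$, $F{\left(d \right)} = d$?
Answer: $-494$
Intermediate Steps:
$J = 13$ ($J = \left(-5 + 1\right) + 17 = -4 + 17 = 13$)
$J F{\left(-38 \right)} = 13 \left(-38\right) = -494$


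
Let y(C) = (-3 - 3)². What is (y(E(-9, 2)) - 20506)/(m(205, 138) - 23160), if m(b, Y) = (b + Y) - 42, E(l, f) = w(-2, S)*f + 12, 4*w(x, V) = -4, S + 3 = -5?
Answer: 20470/22859 ≈ 0.89549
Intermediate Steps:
S = -8 (S = -3 - 5 = -8)
w(x, V) = -1 (w(x, V) = (¼)*(-4) = -1)
E(l, f) = 12 - f (E(l, f) = -f + 12 = 12 - f)
y(C) = 36 (y(C) = (-6)² = 36)
m(b, Y) = -42 + Y + b (m(b, Y) = (Y + b) - 42 = -42 + Y + b)
(y(E(-9, 2)) - 20506)/(m(205, 138) - 23160) = (36 - 20506)/((-42 + 138 + 205) - 23160) = -20470/(301 - 23160) = -20470/(-22859) = -20470*(-1/22859) = 20470/22859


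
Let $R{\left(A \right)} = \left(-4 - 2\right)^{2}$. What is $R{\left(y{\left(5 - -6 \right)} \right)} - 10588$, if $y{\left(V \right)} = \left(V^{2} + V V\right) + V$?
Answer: $-10552$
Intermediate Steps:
$y{\left(V \right)} = V + 2 V^{2}$ ($y{\left(V \right)} = \left(V^{2} + V^{2}\right) + V = 2 V^{2} + V = V + 2 V^{2}$)
$R{\left(A \right)} = 36$ ($R{\left(A \right)} = \left(-6\right)^{2} = 36$)
$R{\left(y{\left(5 - -6 \right)} \right)} - 10588 = 36 - 10588 = -10552$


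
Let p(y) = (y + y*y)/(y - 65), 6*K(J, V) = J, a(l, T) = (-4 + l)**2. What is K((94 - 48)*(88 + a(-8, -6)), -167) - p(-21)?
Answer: 230078/129 ≈ 1783.6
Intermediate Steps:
K(J, V) = J/6
p(y) = (y + y**2)/(-65 + y)
K((94 - 48)*(88 + a(-8, -6)), -167) - p(-21) = ((94 - 48)*(88 + (-4 - 8)**2))/6 - (-21)*(1 - 21)/(-65 - 21) = (46*(88 + (-12)**2))/6 - (-21)*(-20)/(-86) = (46*(88 + 144))/6 - (-21)*(-1)*(-20)/86 = (46*232)/6 - 1*(-210/43) = (1/6)*10672 + 210/43 = 5336/3 + 210/43 = 230078/129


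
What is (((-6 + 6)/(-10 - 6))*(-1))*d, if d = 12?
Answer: 0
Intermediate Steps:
(((-6 + 6)/(-10 - 6))*(-1))*d = (((-6 + 6)/(-10 - 6))*(-1))*12 = ((0/(-16))*(-1))*12 = ((0*(-1/16))*(-1))*12 = (0*(-1))*12 = 0*12 = 0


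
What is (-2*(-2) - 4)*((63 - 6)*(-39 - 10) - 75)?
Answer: 0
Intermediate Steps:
(-2*(-2) - 4)*((63 - 6)*(-39 - 10) - 75) = (4 - 4)*(57*(-49) - 75) = 0*(-2793 - 75) = 0*(-2868) = 0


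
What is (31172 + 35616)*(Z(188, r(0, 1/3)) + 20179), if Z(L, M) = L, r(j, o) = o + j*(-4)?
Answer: 1360271196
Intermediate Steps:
r(j, o) = o - 4*j
(31172 + 35616)*(Z(188, r(0, 1/3)) + 20179) = (31172 + 35616)*(188 + 20179) = 66788*20367 = 1360271196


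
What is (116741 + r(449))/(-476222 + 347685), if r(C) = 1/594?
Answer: -69344155/76350978 ≈ -0.90823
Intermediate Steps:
r(C) = 1/594
(116741 + r(449))/(-476222 + 347685) = (116741 + 1/594)/(-476222 + 347685) = (69344155/594)/(-128537) = (69344155/594)*(-1/128537) = -69344155/76350978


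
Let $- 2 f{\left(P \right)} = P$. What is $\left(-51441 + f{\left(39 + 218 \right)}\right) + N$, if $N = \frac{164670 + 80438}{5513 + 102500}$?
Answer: $- \frac{11139862591}{216026} \approx -51567.0$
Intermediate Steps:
$f{\left(P \right)} = - \frac{P}{2}$
$N = \frac{245108}{108013} \approx 2.2692$
$\left(-51441 + f{\left(39 + 218 \right)}\right) + N = \left(-51441 - \frac{39 + 218}{2}\right) + \frac{245108}{108013} = \left(-51441 - \frac{257}{2}\right) + \frac{245108}{108013} = - \frac{103139}{2} + \frac{245108}{108013} = - \frac{11139862591}{216026}$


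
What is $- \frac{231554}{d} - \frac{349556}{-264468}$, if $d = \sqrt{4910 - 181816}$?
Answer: $\frac{87389}{66117} + \frac{115777 i \sqrt{176906}}{88453} \approx 1.3217 + 550.53 i$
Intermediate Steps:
$d = i \sqrt{176906}$ ($d = \sqrt{-176906} = i \sqrt{176906} \approx 420.6 i$)
$- \frac{231554}{d} - \frac{349556}{-264468} = - \frac{231554}{i \sqrt{176906}} - \frac{349556}{-264468} = - 231554 \left(- \frac{i \sqrt{176906}}{176906}\right) - - \frac{87389}{66117} = \frac{115777 i \sqrt{176906}}{88453} + \frac{87389}{66117} = \frac{87389}{66117} + \frac{115777 i \sqrt{176906}}{88453}$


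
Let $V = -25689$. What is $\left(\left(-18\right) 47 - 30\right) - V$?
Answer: $24813$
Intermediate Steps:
$\left(\left(-18\right) 47 - 30\right) - V = \left(\left(-18\right) 47 - 30\right) - -25689 = \left(-846 - 30\right) + 25689 = -876 + 25689 = 24813$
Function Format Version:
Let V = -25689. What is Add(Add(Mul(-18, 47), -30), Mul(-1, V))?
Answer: 24813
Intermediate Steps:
Add(Add(Mul(-18, 47), -30), Mul(-1, V)) = Add(Add(Mul(-18, 47), -30), Mul(-1, -25689)) = Add(Add(-846, -30), 25689) = Add(-876, 25689) = 24813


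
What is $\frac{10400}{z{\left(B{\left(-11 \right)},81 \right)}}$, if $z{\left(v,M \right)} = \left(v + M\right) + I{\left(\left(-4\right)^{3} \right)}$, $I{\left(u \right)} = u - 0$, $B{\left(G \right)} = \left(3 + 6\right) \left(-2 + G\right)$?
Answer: $-104$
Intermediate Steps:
$B{\left(G \right)} = -18 + 9 G$ ($B{\left(G \right)} = 9 \left(-2 + G\right) = -18 + 9 G$)
$I{\left(u \right)} = u$ ($I{\left(u \right)} = u + 0 = u$)
$z{\left(v,M \right)} = -64 + M + v$ ($z{\left(v,M \right)} = \left(v + M\right) + \left(-4\right)^{3} = \left(M + v\right) - 64 = -64 + M + v$)
$\frac{10400}{z{\left(B{\left(-11 \right)},81 \right)}} = \frac{10400}{-64 + 81 + \left(-18 + 9 \left(-11\right)\right)} = \frac{10400}{-64 + 81 - 117} = \frac{10400}{-100} = 10400 \left(- \frac{1}{100}\right) = -104$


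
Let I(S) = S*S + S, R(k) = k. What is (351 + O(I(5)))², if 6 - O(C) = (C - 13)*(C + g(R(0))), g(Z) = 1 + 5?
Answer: 65025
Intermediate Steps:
I(S) = S + S² (I(S) = S² + S = S + S²)
g(Z) = 6
O(C) = 6 - (-13 + C)*(6 + C) (O(C) = 6 - (C - 13)*(C + 6) = 6 - (-13 + C)*(6 + C))
(351 + O(I(5)))² = (351 + (84 - (5*(1 + 5))² + 7*(5*(1 + 5))))² = (351 + (84 - (5*6)² + 7*(5*6)))² = (351 + (84 - 1*30² + 7*30))² = (351 + (84 - 1*900 + 210))² = (351 + (84 - 900 + 210))² = (351 - 606)² = (-255)² = 65025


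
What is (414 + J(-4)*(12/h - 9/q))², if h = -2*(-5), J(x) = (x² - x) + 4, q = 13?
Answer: 767400804/4225 ≈ 1.8163e+5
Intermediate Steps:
J(x) = 4 + x² - x
h = 10
(414 + J(-4)*(12/h - 9/q))² = (414 + (4 + (-4)² - 1*(-4))*(12/10 - 9/13))² = (414 + (4 + 16 + 4)*(12*(⅒) - 9*1/13))² = (414 + 24*(6/5 - 9/13))² = (414 + 24*(33/65))² = (414 + 792/65)² = (27702/65)² = 767400804/4225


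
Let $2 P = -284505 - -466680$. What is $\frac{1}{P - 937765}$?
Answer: $- \frac{2}{1693355} \approx -1.1811 \cdot 10^{-6}$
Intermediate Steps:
$P = \frac{182175}{2}$ ($P = \frac{-284505 - -466680}{2} = \frac{-284505 + 466680}{2} = \frac{1}{2} \cdot 182175 = \frac{182175}{2} \approx 91088.0$)
$\frac{1}{P - 937765} = \frac{1}{\frac{182175}{2} - 937765} = \frac{1}{- \frac{1693355}{2}} = - \frac{2}{1693355}$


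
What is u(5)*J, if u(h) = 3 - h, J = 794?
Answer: -1588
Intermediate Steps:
u(5)*J = (3 - 1*5)*794 = (3 - 5)*794 = -2*794 = -1588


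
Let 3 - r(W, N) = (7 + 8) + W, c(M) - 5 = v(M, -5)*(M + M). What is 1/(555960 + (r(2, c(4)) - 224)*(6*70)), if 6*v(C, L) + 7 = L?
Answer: 1/456000 ≈ 2.1930e-6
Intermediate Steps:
v(C, L) = -7/6 + L/6
c(M) = 5 - 4*M (c(M) = 5 + (-7/6 + (⅙)*(-5))*(M + M) = 5 + (-7/6 - ⅚)*(2*M) = 5 - 4*M)
r(W, N) = -12 - W (r(W, N) = 3 - ((7 + 8) + W) = 3 - (15 + W) = 3 + (-15 - W) = -12 - W)
1/(555960 + (r(2, c(4)) - 224)*(6*70)) = 1/(555960 + ((-12 - 1*2) - 224)*(6*70)) = 1/(555960 + ((-12 - 2) - 224)*420) = 1/(555960 + (-14 - 224)*420) = 1/(555960 - 238*420) = 1/(555960 - 99960) = 1/456000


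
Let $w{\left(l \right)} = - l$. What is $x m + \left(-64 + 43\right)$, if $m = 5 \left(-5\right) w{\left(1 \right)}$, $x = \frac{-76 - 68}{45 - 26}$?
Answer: $- \frac{3999}{19} \approx -210.47$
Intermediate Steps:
$x = - \frac{144}{19} \approx -7.5789$
$m = 25$ ($m = 5 \left(-5\right) \left(\left(-1\right) 1\right) = \left(-25\right) \left(-1\right) = 25$)
$x m + \left(-64 + 43\right) = \left(- \frac{144}{19}\right) 25 + \left(-64 + 43\right) = - \frac{3600}{19} - 21 = - \frac{3999}{19}$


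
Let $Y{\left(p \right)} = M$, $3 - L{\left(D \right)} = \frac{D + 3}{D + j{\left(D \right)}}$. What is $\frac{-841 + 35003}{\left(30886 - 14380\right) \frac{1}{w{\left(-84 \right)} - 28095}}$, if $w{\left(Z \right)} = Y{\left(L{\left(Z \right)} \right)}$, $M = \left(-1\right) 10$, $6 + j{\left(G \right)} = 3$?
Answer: $- \frac{68580215}{1179} \approx -58168.0$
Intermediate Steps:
$j{\left(G \right)} = -3$ ($j{\left(G \right)} = -6 + 3 = -3$)
$L{\left(D \right)} = 3 - \frac{3 + D}{-3 + D}$ ($L{\left(D \right)} = 3 - \frac{D + 3}{D - 3} = 3 - \frac{3 + D}{-3 + D}$)
$M = -10$
$Y{\left(p \right)} = -10$
$w{\left(Z \right)} = -10$
$\frac{-841 + 35003}{\left(30886 - 14380\right) \frac{1}{w{\left(-84 \right)} - 28095}} = \frac{-841 + 35003}{\left(30886 - 14380\right) \frac{1}{-10 - 28095}} = \frac{34162}{16506 \frac{1}{-28105}} = \frac{34162}{16506 \left(- \frac{1}{28105}\right)} = \frac{34162}{- \frac{2358}{4015}} = 34162 \left(- \frac{4015}{2358}\right) = - \frac{68580215}{1179}$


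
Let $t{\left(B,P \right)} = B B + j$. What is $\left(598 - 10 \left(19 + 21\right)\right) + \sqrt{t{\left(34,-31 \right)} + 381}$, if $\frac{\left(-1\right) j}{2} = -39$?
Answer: $198 + \sqrt{1615} \approx 238.19$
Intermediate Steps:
$j = 78$ ($j = \left(-2\right) \left(-39\right) = 78$)
$t{\left(B,P \right)} = 78 + B^{2}$ ($t{\left(B,P \right)} = B B + 78 = B^{2} + 78 = 78 + B^{2}$)
$\left(598 - 10 \left(19 + 21\right)\right) + \sqrt{t{\left(34,-31 \right)} + 381} = \left(598 - 10 \left(19 + 21\right)\right) + \sqrt{\left(78 + 34^{2}\right) + 381} = \left(598 - 400\right) + \sqrt{\left(78 + 1156\right) + 381} = \left(598 - 400\right) + \sqrt{1234 + 381} = 198 + \sqrt{1615}$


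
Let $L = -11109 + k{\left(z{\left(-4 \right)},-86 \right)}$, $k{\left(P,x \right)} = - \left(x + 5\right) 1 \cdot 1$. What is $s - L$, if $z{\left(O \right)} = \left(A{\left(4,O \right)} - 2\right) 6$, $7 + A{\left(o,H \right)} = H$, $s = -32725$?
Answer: $-21697$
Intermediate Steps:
$A{\left(o,H \right)} = -7 + H$
$z{\left(O \right)} = -54 + 6 O$ ($z{\left(O \right)} = \left(\left(-7 + O\right) - 2\right) 6 = \left(-9 + O\right) 6 = -54 + 6 O$)
$k{\left(P,x \right)} = -5 - x$ ($k{\left(P,x \right)} = - \left(5 + x\right) 1 \cdot 1 = - \left(5 + x\right) 1 = - (5 + x) = -5 - x$)
$L = -11028$ ($L = -11109 - -81 = -11109 + \left(-5 + 86\right) = -11109 + 81 = -11028$)
$s - L = -32725 - -11028 = -32725 + 11028 = -21697$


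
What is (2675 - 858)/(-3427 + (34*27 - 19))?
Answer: -23/32 ≈ -0.71875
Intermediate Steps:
(2675 - 858)/(-3427 + (34*27 - 19)) = 1817/(-3427 + (918 - 19)) = 1817/(-3427 + 899) = 1817/(-2528) = 1817*(-1/2528) = -23/32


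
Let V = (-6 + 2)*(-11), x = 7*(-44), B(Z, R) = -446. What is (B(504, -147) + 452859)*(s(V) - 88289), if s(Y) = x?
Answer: -40082434561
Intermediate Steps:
x = -308
V = 44 (V = -4*(-11) = 44)
s(Y) = -308
(B(504, -147) + 452859)*(s(V) - 88289) = (-446 + 452859)*(-308 - 88289) = 452413*(-88597) = -40082434561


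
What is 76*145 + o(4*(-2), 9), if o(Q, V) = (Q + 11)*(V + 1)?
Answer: 11050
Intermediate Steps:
o(Q, V) = (1 + V)*(11 + Q) (o(Q, V) = (11 + Q)*(1 + V) = (1 + V)*(11 + Q))
76*145 + o(4*(-2), 9) = 76*145 + (11 + 4*(-2) + 11*9 + (4*(-2))*9) = 11020 + (11 - 8 + 99 - 8*9) = 11020 + (11 - 8 + 99 - 72) = 11020 + 30 = 11050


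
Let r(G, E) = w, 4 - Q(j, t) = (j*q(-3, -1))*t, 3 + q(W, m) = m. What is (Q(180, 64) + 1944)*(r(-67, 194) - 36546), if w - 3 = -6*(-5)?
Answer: -1753646364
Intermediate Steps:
q(W, m) = -3 + m
Q(j, t) = 4 + 4*j*t (Q(j, t) = 4 - j*(-3 - 1)*t = 4 - j*(-4)*t = 4 - (-4*j)*t = 4 - (-4)*j*t = 4 + 4*j*t)
w = 33 (w = 3 - 6*(-5) = 3 + 30 = 33)
r(G, E) = 33
(Q(180, 64) + 1944)*(r(-67, 194) - 36546) = ((4 + 4*180*64) + 1944)*(33 - 36546) = ((4 + 46080) + 1944)*(-36513) = (46084 + 1944)*(-36513) = 48028*(-36513) = -1753646364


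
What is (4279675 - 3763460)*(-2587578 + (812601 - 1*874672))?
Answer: -1367788558535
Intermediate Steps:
(4279675 - 3763460)*(-2587578 + (812601 - 1*874672)) = 516215*(-2587578 + (812601 - 874672)) = 516215*(-2587578 - 62071) = 516215*(-2649649) = -1367788558535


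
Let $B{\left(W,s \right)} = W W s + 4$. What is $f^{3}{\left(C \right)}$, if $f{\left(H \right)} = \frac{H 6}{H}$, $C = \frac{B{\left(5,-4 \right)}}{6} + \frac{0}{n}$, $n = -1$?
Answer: $216$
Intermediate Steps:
$B{\left(W,s \right)} = 4 + s W^{2}$ ($B{\left(W,s \right)} = W^{2} s + 4 = s W^{2} + 4 = 4 + s W^{2}$)
$C = -16$ ($C = \frac{4 - 4 \cdot 5^{2}}{6} + \frac{0}{-1} = \left(4 - 100\right) \frac{1}{6} + 0 \left(-1\right) = \left(4 - 100\right) \frac{1}{6} + 0 = \left(-96\right) \frac{1}{6} + 0 = -16 + 0 = -16$)
$f{\left(H \right)} = 6$ ($f{\left(H \right)} = \frac{6 H}{H} = 6$)
$f^{3}{\left(C \right)} = 6^{3} = 216$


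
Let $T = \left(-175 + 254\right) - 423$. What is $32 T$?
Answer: $-11008$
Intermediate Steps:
$T = -344$ ($T = 79 - 423 = -344$)
$32 T = 32 \left(-344\right) = -11008$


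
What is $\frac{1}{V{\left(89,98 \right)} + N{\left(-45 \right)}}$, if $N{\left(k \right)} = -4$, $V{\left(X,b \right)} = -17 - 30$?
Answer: $- \frac{1}{51} \approx -0.019608$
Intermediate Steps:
$V{\left(X,b \right)} = -47$
$\frac{1}{V{\left(89,98 \right)} + N{\left(-45 \right)}} = \frac{1}{-47 - 4} = \frac{1}{-51} = - \frac{1}{51}$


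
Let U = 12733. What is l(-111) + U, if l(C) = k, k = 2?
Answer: 12735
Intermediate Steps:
l(C) = 2
l(-111) + U = 2 + 12733 = 12735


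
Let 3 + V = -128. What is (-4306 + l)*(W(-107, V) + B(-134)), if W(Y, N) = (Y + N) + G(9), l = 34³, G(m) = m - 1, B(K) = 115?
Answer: -4024770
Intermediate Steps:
V = -131 (V = -3 - 128 = -131)
G(m) = -1 + m
l = 39304
W(Y, N) = 8 + N + Y (W(Y, N) = (Y + N) + (-1 + 9) = (N + Y) + 8 = 8 + N + Y)
(-4306 + l)*(W(-107, V) + B(-134)) = (-4306 + 39304)*((8 - 131 - 107) + 115) = 34998*(-230 + 115) = 34998*(-115) = -4024770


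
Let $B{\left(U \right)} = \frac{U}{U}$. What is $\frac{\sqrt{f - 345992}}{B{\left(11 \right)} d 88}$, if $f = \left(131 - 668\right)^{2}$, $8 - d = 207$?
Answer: $- \frac{i \sqrt{57623}}{17512} \approx - 0.013708 i$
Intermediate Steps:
$d = -199$ ($d = 8 - 207 = -199$)
$f = 288369$ ($f = \left(-537\right)^{2} = 288369$)
$B{\left(U \right)} = 1$
$\frac{\sqrt{f - 345992}}{B{\left(11 \right)} d 88} = \frac{\sqrt{288369 - 345992}}{1 \left(-199\right) 88} = \frac{\sqrt{-57623}}{\left(-199\right) 88} = \frac{i \sqrt{57623}}{-17512} = i \sqrt{57623} \left(- \frac{1}{17512}\right) = - \frac{i \sqrt{57623}}{17512}$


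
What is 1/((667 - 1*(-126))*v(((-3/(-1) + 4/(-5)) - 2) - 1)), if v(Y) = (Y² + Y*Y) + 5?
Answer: 25/124501 ≈ 0.00020080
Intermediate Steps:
v(Y) = 5 + 2*Y² (v(Y) = (Y² + Y²) + 5 = 2*Y² + 5 = 5 + 2*Y²)
1/((667 - 1*(-126))*v(((-3/(-1) + 4/(-5)) - 2) - 1)) = 1/((667 - 1*(-126))*(5 + 2*(((-3/(-1) + 4/(-5)) - 2) - 1)²)) = 1/((667 + 126)*(5 + 2*(((-3*(-1) + 4*(-⅕)) - 2) - 1)²)) = 1/(793*(5 + 2*(((3 - ⅘) - 2) - 1)²)) = 1/(793*(5 + 2*((11/5 - 2) - 1)²)) = 1/(793*(5 + 2*(⅕ - 1)²)) = 1/(793*(5 + 2*(-⅘)²)) = 1/(793*(5 + 2*(16/25))) = 1/(793*(5 + 32/25)) = 1/(793*(157/25)) = 1/(124501/25) = 25/124501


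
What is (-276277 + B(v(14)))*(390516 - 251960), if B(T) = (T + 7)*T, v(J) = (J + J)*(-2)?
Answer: -37899638348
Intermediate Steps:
v(J) = -4*J (v(J) = (2*J)*(-2) = -4*J)
B(T) = T*(7 + T) (B(T) = (7 + T)*T = T*(7 + T))
(-276277 + B(v(14)))*(390516 - 251960) = (-276277 + (-4*14)*(7 - 4*14))*(390516 - 251960) = (-276277 - 56*(7 - 56))*138556 = (-276277 - 56*(-49))*138556 = (-276277 + 2744)*138556 = -273533*138556 = -37899638348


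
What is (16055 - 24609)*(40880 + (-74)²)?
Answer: -396529224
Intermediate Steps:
(16055 - 24609)*(40880 + (-74)²) = -8554*(40880 + 5476) = -8554*46356 = -396529224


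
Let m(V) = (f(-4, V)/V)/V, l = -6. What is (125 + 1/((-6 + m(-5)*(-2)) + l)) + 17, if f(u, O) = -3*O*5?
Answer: 2555/18 ≈ 141.94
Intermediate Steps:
f(u, O) = -15*O
m(V) = -15/V (m(V) = ((-15*V)/V)/V = -15/V)
(125 + 1/((-6 + m(-5)*(-2)) + l)) + 17 = (125 + 1/((-6 - 15/(-5)*(-2)) - 6)) + 17 = (125 + 1/((-6 - 15*(-1/5)*(-2)) - 6)) + 17 = (125 + 1/((-6 + 3*(-2)) - 6)) + 17 = (125 + 1/((-6 - 6) - 6)) + 17 = (125 + 1/(-12 - 6)) + 17 = (125 + 1/(-18)) + 17 = (125 - 1/18) + 17 = 2249/18 + 17 = 2555/18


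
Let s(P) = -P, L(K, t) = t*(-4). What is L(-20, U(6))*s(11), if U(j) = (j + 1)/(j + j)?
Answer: 77/3 ≈ 25.667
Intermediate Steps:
U(j) = (1 + j)/(2*j) (U(j) = (1 + j)/((2*j)) = (1 + j)*(1/(2*j)) = (1 + j)/(2*j))
L(K, t) = -4*t
L(-20, U(6))*s(11) = (-2*(1 + 6)/6)*(-1*11) = -2*7/6*(-11) = -4*7/12*(-11) = -7/3*(-11) = 77/3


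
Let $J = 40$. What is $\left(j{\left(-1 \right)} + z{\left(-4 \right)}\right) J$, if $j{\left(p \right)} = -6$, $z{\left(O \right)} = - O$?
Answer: $-80$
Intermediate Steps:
$\left(j{\left(-1 \right)} + z{\left(-4 \right)}\right) J = \left(-6 - -4\right) 40 = \left(-6 + 4\right) 40 = \left(-2\right) 40 = -80$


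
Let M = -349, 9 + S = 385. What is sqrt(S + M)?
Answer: 3*sqrt(3) ≈ 5.1962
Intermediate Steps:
S = 376 (S = -9 + 385 = 376)
sqrt(S + M) = sqrt(376 - 349) = sqrt(27) = 3*sqrt(3)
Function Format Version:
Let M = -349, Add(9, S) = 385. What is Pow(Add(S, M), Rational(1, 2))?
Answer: Mul(3, Pow(3, Rational(1, 2))) ≈ 5.1962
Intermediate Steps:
S = 376 (S = Add(-9, 385) = 376)
Pow(Add(S, M), Rational(1, 2)) = Pow(Add(376, -349), Rational(1, 2)) = Pow(27, Rational(1, 2)) = Mul(3, Pow(3, Rational(1, 2)))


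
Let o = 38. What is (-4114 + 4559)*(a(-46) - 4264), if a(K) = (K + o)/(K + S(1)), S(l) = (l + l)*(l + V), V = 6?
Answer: -7589475/4 ≈ -1.8974e+6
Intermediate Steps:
S(l) = 2*l*(6 + l) (S(l) = (l + l)*(l + 6) = (2*l)*(6 + l) = 2*l*(6 + l))
a(K) = (38 + K)/(14 + K) (a(K) = (K + 38)/(K + 2*1*(6 + 1)) = (38 + K)/(K + 2*1*7) = (38 + K)/(K + 14) = (38 + K)/(14 + K))
(-4114 + 4559)*(a(-46) - 4264) = (-4114 + 4559)*((38 - 46)/(14 - 46) - 4264) = 445*(-8/(-32) - 4264) = 445*(-1/32*(-8) - 4264) = 445*(¼ - 4264) = 445*(-17055/4) = -7589475/4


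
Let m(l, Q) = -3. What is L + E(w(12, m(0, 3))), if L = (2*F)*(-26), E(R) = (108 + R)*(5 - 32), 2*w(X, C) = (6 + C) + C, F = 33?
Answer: -4632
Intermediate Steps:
w(X, C) = 3 + C (w(X, C) = ((6 + C) + C)/2 = (6 + 2*C)/2 = 3 + C)
E(R) = -2916 - 27*R (E(R) = (108 + R)*(-27) = -2916 - 27*R)
L = -1716 (L = (2*33)*(-26) = 66*(-26) = -1716)
L + E(w(12, m(0, 3))) = -1716 + (-2916 - 27*(3 - 3)) = -1716 + (-2916 - 27*0) = -1716 + (-2916 + 0) = -1716 - 2916 = -4632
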